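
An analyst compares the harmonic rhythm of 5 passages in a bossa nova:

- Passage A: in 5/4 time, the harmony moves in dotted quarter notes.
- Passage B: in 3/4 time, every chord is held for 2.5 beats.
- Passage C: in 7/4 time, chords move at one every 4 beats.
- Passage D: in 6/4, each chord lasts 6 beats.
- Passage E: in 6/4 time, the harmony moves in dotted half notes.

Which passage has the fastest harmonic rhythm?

Passage A

A: 5/1.5 = 10/3 chords/bar.
B: 3/2.5 = 1.2 chords/bar.
C: 7/4 = 1.75 chords/bar.
D: 6/6 = 1 chord/bar.
E: 6/3 = 2 chords/bar.
Fastest is A at 10/3 chords/bar.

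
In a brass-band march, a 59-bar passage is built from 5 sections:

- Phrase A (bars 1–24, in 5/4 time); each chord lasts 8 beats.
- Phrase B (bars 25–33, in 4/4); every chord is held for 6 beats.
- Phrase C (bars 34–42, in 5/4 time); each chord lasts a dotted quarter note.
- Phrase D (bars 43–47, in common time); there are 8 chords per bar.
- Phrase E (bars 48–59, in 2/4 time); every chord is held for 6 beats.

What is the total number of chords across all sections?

95 chords

A: 24 bars × 5 beats = 120 beats; 8 beats/chord → 15 chords.
B: 9 bars × 4 beats = 36 beats; 6 beats/chord → 6 chords.
C: 9 bars × 5 beats = 45 beats; 1.5 beats/chord → 30 chords.
D: 5 bars × 4 beats = 20 beats; 0.5 beats/chord → 40 chords.
E: 12 bars × 2 beats = 24 beats; 6 beats/chord → 4 chords.
Total: 15 + 6 + 30 + 40 + 4 = 95.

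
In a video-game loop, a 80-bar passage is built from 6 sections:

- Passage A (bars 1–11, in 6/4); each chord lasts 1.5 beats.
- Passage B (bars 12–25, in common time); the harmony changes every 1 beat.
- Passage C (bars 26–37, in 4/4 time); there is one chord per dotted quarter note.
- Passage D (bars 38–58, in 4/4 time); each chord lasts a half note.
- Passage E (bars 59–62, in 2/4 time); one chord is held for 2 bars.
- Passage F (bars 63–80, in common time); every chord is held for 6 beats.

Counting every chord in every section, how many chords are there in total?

A: 11·6 = 66 beats, 66/1.5 = 44 chords.
B: 14·4 = 56 beats, 56/1 = 56 chords.
C: 12·4 = 48 beats, 48/1.5 = 32 chords.
D: 21·4 = 84 beats, 84/2 = 42 chords.
E: 4·2 = 8 beats, 8/4 = 2 chords.
F: 18·4 = 72 beats, 72/6 = 12 chords.
Total: 44 + 56 + 32 + 42 + 2 + 12 = 188.

188 chords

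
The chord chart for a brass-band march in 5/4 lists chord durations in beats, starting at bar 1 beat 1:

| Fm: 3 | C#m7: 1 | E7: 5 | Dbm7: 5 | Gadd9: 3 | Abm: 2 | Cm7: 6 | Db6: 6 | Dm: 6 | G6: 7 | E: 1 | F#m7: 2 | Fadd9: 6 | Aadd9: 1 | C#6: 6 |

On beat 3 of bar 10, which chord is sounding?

Fadd9

Beat 3 of bar 10 is beat (10−1)×5 + 3 = 48 overall.
Running totals: Fm ends at 3, C#m7 ends at 4, E7 ends at 9, Dbm7 ends at 14, Gadd9 ends at 17, Abm ends at 19, Cm7 ends at 25, Db6 ends at 31, Dm ends at 37, G6 ends at 44, E ends at 45, F#m7 ends at 47, Fadd9 ends at 53.
Beat 48 falls within Fadd9.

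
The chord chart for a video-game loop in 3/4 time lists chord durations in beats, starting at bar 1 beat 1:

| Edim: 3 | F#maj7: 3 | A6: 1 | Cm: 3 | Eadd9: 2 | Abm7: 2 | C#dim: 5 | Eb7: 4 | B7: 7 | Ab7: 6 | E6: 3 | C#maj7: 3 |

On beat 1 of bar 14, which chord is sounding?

C#maj7

Beat 1 of bar 14 is beat (14−1)×3 + 1 = 40 overall.
Running totals: Edim ends at 3, F#maj7 ends at 6, A6 ends at 7, Cm ends at 10, Eadd9 ends at 12, Abm7 ends at 14, C#dim ends at 19, Eb7 ends at 23, B7 ends at 30, Ab7 ends at 36, E6 ends at 39, C#maj7 ends at 42.
Beat 40 falls within C#maj7.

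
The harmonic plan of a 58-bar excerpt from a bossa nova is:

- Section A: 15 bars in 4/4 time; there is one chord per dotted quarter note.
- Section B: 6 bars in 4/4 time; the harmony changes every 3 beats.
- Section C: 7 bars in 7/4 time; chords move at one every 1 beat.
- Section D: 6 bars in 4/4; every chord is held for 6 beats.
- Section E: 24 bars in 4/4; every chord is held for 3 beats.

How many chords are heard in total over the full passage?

133 chords

A: 15 bars × 4 beats = 60 beats; 1.5 beats/chord → 40 chords.
B: 6 bars × 4 beats = 24 beats; 3 beats/chord → 8 chords.
C: 7 bars × 7 beats = 49 beats; 1 beat/chord → 49 chords.
D: 6 bars × 4 beats = 24 beats; 6 beats/chord → 4 chords.
E: 24 bars × 4 beats = 96 beats; 3 beats/chord → 32 chords.
Total: 40 + 8 + 49 + 4 + 32 = 133.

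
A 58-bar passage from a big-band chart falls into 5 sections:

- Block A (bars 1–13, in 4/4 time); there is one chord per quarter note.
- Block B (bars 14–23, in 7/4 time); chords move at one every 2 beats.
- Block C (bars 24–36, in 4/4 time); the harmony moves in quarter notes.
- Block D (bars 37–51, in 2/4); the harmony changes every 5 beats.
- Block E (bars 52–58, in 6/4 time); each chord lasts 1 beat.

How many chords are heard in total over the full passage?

187 chords

A has 52 beats and chords last 1 each, so 52 chords.
B has 70 beats and chords last 2 each, so 35 chords.
C has 52 beats and chords last 1 each, so 52 chords.
D has 30 beats and chords last 5 each, so 6 chords.
E has 42 beats and chords last 1 each, so 42 chords.
Total: 52 + 35 + 52 + 6 + 42 = 187.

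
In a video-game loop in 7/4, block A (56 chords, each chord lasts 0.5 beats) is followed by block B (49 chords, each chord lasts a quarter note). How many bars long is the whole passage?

A: 56 × 0.5 = 28 beats = 4 bars.
B: 49 × 1 = 49 beats = 7 bars.
Total: 4 + 7 = 11 bars.

11 bars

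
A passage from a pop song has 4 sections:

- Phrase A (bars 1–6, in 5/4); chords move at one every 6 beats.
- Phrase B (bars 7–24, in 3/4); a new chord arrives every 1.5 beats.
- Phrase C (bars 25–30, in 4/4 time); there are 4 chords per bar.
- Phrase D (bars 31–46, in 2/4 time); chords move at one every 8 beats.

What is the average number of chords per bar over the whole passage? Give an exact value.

A: 6 bars of 5 beats is 30 beats; at 6 beats each that's 5 chords.
B: 18 bars of 3 beats is 54 beats; at 1.5 beats each that's 36 chords.
C: 6 bars of 4 beats is 24 beats; at 1 beat each that's 24 chords.
D: 16 bars of 2 beats is 32 beats; at 8 beats each that's 4 chords.
Overall: 69 chords over 46 bars → 69/46 = 1.5 chords per bar.

1.5 chords per bar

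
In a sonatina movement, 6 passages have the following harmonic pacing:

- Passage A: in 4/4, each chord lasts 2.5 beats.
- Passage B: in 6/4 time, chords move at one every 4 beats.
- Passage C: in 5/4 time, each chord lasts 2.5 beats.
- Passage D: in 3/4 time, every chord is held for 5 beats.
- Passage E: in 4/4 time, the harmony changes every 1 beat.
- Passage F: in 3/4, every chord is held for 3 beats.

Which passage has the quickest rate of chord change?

Passage E

A: 4 beats/bar ÷ 2.5 beats/chord = 1.6 chords/bar.
B: 6 beats/bar ÷ 4 beats/chord = 1.5 chords/bar.
C: 5 beats/bar ÷ 2.5 beats/chord = 2 chords/bar.
D: 3 beats/bar ÷ 5 beats/chord = 0.6 chords/bar.
E: 4 beats/bar ÷ 1 beat/chord = 4 chords/bar.
F: 3 beats/bar ÷ 3 beats/chord = 1 chord/bar.
Fastest is E at 4 chords/bar.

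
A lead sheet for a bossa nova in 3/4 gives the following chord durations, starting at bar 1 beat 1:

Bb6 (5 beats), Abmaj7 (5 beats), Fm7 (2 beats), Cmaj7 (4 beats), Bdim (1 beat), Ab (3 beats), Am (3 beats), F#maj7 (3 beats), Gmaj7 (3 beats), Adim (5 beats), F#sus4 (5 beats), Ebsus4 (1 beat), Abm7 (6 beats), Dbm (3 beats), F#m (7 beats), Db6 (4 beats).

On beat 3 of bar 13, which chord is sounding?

Beat 3 of bar 13 is beat (13−1)×3 + 3 = 39 overall.
Running totals: Bb6 ends at 5, Abmaj7 ends at 10, Fm7 ends at 12, Cmaj7 ends at 16, Bdim ends at 17, Ab ends at 20, Am ends at 23, F#maj7 ends at 26, Gmaj7 ends at 29, Adim ends at 34, F#sus4 ends at 39.
Beat 39 falls within F#sus4.

F#sus4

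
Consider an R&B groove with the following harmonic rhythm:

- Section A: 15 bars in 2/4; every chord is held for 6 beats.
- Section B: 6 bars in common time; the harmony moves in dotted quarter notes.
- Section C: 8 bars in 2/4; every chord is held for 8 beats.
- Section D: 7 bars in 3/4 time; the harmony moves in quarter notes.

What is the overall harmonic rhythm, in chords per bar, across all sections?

11/9 chords per bar

A: 15 × 2 = 30 beats ÷ 6 = 5 chords.
B: 6 × 4 = 24 beats ÷ 1.5 = 16 chords.
C: 8 × 2 = 16 beats ÷ 8 = 2 chords.
D: 7 × 3 = 21 beats ÷ 1 = 21 chords.
Overall: 44 chords over 36 bars → 44/36 = 11/9 chords per bar.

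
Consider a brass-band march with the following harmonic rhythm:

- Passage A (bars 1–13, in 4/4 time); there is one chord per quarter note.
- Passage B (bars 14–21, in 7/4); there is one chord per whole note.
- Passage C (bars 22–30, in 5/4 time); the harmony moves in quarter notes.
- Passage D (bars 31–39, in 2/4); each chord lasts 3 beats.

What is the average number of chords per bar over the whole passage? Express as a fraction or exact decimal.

3 chords per bar

A: 13 bars of 4 beats is 52 beats; at 1 beat each that's 52 chords.
B: 8 bars of 7 beats is 56 beats; at 4 beats each that's 14 chords.
C: 9 bars of 5 beats is 45 beats; at 1 beat each that's 45 chords.
D: 9 bars of 2 beats is 18 beats; at 3 beats each that's 6 chords.
Overall: 117 chords over 39 bars → 117/39 = 3 chords per bar.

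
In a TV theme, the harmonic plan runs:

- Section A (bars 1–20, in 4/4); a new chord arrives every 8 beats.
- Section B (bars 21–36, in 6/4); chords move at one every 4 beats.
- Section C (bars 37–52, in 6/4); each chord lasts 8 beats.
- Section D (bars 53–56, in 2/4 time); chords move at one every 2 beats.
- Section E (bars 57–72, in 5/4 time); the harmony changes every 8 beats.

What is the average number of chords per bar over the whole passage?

5/6 chords per bar

A: 20 bars of 4 beats is 80 beats; at 8 beats each that's 10 chords.
B: 16 bars of 6 beats is 96 beats; at 4 beats each that's 24 chords.
C: 16 bars of 6 beats is 96 beats; at 8 beats each that's 12 chords.
D: 4 bars of 2 beats is 8 beats; at 2 beats each that's 4 chords.
E: 16 bars of 5 beats is 80 beats; at 8 beats each that's 10 chords.
Overall: 60 chords over 72 bars → 60/72 = 5/6 chords per bar.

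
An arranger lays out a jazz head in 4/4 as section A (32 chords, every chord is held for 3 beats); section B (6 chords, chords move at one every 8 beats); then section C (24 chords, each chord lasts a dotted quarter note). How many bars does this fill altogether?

45 bars

A: 32 × 3 = 96 beats = 24 bars.
B: 6 × 8 = 48 beats = 12 bars.
C: 24 × 1.5 = 36 beats = 9 bars.
Total: 24 + 12 + 9 = 45 bars.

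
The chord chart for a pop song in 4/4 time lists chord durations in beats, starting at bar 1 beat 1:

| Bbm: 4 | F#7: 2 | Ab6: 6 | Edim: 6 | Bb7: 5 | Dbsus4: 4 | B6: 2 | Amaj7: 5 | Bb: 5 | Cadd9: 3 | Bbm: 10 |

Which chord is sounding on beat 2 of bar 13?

Bbm

Beat 2 of bar 13 is beat (13−1)×4 + 2 = 50 overall.
Running totals: Bbm ends at 4, F#7 ends at 6, Ab6 ends at 12, Edim ends at 18, Bb7 ends at 23, Dbsus4 ends at 27, B6 ends at 29, Amaj7 ends at 34, Bb ends at 39, Cadd9 ends at 42, Bbm ends at 52.
Beat 50 falls within Bbm.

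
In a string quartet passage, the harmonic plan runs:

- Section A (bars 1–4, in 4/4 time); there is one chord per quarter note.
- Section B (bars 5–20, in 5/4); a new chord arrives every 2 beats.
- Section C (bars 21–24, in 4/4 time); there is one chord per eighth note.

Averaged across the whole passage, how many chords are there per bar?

A: 4 bars of 4 beats is 16 beats; at 1 beat each that's 16 chords.
B: 16 bars of 5 beats is 80 beats; at 2 beats each that's 40 chords.
C: 4 bars of 4 beats is 16 beats; at 0.5 beats each that's 32 chords.
Overall: 88 chords over 24 bars → 88/24 = 11/3 chords per bar.

11/3 chords per bar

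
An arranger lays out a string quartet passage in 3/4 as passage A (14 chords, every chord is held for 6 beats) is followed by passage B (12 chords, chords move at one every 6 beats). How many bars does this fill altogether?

A: 14 × 6 = 84 beats = 28 bars.
B: 12 × 6 = 72 beats = 24 bars.
Total: 28 + 24 = 52 bars.

52 bars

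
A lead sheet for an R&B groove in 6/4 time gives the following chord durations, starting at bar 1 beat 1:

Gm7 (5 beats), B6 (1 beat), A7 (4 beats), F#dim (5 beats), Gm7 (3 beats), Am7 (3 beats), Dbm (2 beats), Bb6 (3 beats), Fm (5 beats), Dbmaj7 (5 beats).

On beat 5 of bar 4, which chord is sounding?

Dbm

Beat 5 of bar 4 is beat (4−1)×6 + 5 = 23 overall.
Running totals: Gm7 ends at 5, B6 ends at 6, A7 ends at 10, F#dim ends at 15, Gm7 ends at 18, Am7 ends at 21, Dbm ends at 23.
Beat 23 falls within Dbm.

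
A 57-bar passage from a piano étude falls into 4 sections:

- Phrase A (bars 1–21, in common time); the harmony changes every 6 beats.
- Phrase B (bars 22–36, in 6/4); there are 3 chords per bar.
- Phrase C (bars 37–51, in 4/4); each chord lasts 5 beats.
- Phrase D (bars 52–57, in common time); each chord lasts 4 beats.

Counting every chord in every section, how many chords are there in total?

77 chords

A has 84 beats and chords last 6 each, so 14 chords.
B has 90 beats and chords last 2 each, so 45 chords.
C has 60 beats and chords last 5 each, so 12 chords.
D has 24 beats and chords last 4 each, so 6 chords.
Total: 14 + 45 + 12 + 6 = 77.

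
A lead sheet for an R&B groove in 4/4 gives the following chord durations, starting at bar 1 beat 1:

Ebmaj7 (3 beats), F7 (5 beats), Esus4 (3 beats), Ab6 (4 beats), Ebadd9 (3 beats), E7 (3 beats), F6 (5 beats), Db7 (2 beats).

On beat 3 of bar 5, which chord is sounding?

E7

Beat 3 of bar 5 is beat (5−1)×4 + 3 = 19 overall.
Running totals: Ebmaj7 ends at 3, F7 ends at 8, Esus4 ends at 11, Ab6 ends at 15, Ebadd9 ends at 18, E7 ends at 21.
Beat 19 falls within E7.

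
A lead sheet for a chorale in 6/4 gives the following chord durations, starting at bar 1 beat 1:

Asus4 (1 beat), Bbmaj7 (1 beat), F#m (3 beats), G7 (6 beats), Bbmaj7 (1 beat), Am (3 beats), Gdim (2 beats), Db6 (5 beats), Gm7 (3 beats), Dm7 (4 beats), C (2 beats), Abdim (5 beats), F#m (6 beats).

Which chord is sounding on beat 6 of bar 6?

Abdim

Beat 6 of bar 6 is beat (6−1)×6 + 6 = 36 overall.
Running totals: Asus4 ends at 1, Bbmaj7 ends at 2, F#m ends at 5, G7 ends at 11, Bbmaj7 ends at 12, Am ends at 15, Gdim ends at 17, Db6 ends at 22, Gm7 ends at 25, Dm7 ends at 29, C ends at 31, Abdim ends at 36.
Beat 36 falls within Abdim.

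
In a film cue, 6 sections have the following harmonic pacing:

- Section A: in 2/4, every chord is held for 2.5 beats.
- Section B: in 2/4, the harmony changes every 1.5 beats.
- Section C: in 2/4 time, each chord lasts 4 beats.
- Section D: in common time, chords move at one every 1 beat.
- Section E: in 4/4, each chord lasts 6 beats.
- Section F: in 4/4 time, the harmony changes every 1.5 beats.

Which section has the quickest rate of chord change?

Section D

A: 2 beats/bar ÷ 2.5 beats/chord = 0.8 chords/bar.
B: 2 beats/bar ÷ 1.5 beats/chord = 4/3 chords/bar.
C: 2 beats/bar ÷ 4 beats/chord = 0.5 chords/bar.
D: 4 beats/bar ÷ 1 beat/chord = 4 chords/bar.
E: 4 beats/bar ÷ 6 beats/chord = 2/3 chords/bar.
F: 4 beats/bar ÷ 1.5 beats/chord = 8/3 chords/bar.
Fastest is D at 4 chords/bar.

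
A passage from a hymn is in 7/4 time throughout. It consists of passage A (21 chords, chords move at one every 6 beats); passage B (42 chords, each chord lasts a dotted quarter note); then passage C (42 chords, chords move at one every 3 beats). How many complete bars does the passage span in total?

A: 21 × 6 = 126 beats = 18 bars.
B: 42 × 1.5 = 63 beats = 9 bars.
C: 42 × 3 = 126 beats = 18 bars.
Total: 18 + 9 + 18 = 45 bars.

45 bars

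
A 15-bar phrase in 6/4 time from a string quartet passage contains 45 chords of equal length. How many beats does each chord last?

15 bars × 6 beats/bar = 90 beats total.
90 beats ÷ 45 chords = 2 beats per chord.
(That is a half note.)

2 beats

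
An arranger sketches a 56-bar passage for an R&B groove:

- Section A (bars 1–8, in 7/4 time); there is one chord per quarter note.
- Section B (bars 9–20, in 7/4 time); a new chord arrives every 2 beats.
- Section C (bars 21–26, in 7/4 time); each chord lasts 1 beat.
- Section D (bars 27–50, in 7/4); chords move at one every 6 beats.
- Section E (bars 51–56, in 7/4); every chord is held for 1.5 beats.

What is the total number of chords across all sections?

196 chords

A: 8·7 = 56 beats, 56/1 = 56 chords.
B: 12·7 = 84 beats, 84/2 = 42 chords.
C: 6·7 = 42 beats, 42/1 = 42 chords.
D: 24·7 = 168 beats, 168/6 = 28 chords.
E: 6·7 = 42 beats, 42/1.5 = 28 chords.
Total: 56 + 42 + 42 + 28 + 28 = 196.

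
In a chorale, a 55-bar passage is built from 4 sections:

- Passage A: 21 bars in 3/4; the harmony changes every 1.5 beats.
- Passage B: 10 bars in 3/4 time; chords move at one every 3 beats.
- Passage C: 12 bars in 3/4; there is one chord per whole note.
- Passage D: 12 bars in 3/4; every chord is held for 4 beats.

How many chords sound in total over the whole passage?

70 chords

A: 21·3 = 63 beats, 63/1.5 = 42 chords.
B: 10·3 = 30 beats, 30/3 = 10 chords.
C: 12·3 = 36 beats, 36/4 = 9 chords.
D: 12·3 = 36 beats, 36/4 = 9 chords.
Total: 42 + 10 + 9 + 9 = 70.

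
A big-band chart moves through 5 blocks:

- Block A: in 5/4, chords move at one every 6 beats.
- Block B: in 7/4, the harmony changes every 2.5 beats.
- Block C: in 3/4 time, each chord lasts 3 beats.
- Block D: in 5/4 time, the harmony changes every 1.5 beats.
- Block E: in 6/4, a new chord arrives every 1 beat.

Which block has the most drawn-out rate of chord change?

A: 5/6 = 5/6 chords/bar.
B: 7/2.5 = 2.8 chords/bar.
C: 3/3 = 1 chord/bar.
D: 5/1.5 = 10/3 chords/bar.
E: 6/1 = 6 chords/bar.
Slowest is A at 5/6 chords/bar.

Block A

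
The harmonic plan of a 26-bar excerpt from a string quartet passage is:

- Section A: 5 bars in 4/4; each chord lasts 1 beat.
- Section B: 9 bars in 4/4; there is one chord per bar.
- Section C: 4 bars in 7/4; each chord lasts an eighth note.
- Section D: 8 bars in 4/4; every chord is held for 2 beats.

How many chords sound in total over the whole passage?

A has 20 beats and chords last 1 each, so 20 chords.
B has 36 beats and chords last 4 each, so 9 chords.
C has 28 beats and chords last 0.5 each, so 56 chords.
D has 32 beats and chords last 2 each, so 16 chords.
Total: 20 + 9 + 56 + 16 = 101.

101 chords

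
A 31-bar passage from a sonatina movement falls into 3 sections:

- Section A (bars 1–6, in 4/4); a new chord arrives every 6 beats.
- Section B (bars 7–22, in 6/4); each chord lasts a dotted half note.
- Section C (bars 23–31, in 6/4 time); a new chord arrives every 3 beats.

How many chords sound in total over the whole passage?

54 chords

A has 24 beats and chords last 6 each, so 4 chords.
B has 96 beats and chords last 3 each, so 32 chords.
C has 54 beats and chords last 3 each, so 18 chords.
Total: 4 + 32 + 18 = 54.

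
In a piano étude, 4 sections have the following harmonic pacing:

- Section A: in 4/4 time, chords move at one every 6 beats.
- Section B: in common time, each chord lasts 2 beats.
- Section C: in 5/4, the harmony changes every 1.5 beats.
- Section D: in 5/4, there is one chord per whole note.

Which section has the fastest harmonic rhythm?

Section C

A: 4 beats/bar ÷ 6 beats/chord = 2/3 chords/bar.
B: 4 beats/bar ÷ 2 beats/chord = 2 chords/bar.
C: 5 beats/bar ÷ 1.5 beats/chord = 10/3 chords/bar.
D: 5 beats/bar ÷ 4 beats/chord = 1.25 chords/bar.
Fastest is C at 10/3 chords/bar.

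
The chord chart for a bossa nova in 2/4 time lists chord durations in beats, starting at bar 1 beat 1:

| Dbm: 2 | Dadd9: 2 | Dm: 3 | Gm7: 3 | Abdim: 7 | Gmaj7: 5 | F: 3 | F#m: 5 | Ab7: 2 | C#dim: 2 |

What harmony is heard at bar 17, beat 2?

Beat 2 of bar 17 is beat (17−1)×2 + 2 = 34 overall.
Running totals: Dbm ends at 2, Dadd9 ends at 4, Dm ends at 7, Gm7 ends at 10, Abdim ends at 17, Gmaj7 ends at 22, F ends at 25, F#m ends at 30, Ab7 ends at 32, C#dim ends at 34.
Beat 34 falls within C#dim.

C#dim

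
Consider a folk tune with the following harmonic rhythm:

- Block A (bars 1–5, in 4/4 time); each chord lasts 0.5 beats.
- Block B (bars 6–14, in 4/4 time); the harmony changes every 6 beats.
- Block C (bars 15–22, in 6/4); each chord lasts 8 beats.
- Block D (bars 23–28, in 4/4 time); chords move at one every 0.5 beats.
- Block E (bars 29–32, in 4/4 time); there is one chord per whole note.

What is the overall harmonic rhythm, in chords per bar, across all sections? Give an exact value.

3.25 chords per bar

A: 5 × 4 = 20 beats ÷ 0.5 = 40 chords.
B: 9 × 4 = 36 beats ÷ 6 = 6 chords.
C: 8 × 6 = 48 beats ÷ 8 = 6 chords.
D: 6 × 4 = 24 beats ÷ 0.5 = 48 chords.
E: 4 × 4 = 16 beats ÷ 4 = 4 chords.
Overall: 104 chords over 32 bars → 104/32 = 3.25 chords per bar.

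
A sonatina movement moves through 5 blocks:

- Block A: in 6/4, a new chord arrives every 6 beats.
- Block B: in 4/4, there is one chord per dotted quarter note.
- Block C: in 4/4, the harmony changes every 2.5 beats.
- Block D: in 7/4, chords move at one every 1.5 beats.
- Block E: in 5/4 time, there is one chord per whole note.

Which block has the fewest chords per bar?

A: 6 beats/bar ÷ 6 beats/chord = 1 chord/bar.
B: 4 beats/bar ÷ 1.5 beats/chord = 8/3 chords/bar.
C: 4 beats/bar ÷ 2.5 beats/chord = 1.6 chords/bar.
D: 7 beats/bar ÷ 1.5 beats/chord = 14/3 chords/bar.
E: 5 beats/bar ÷ 4 beats/chord = 1.25 chords/bar.
Slowest is A at 1 chords/bar.

Block A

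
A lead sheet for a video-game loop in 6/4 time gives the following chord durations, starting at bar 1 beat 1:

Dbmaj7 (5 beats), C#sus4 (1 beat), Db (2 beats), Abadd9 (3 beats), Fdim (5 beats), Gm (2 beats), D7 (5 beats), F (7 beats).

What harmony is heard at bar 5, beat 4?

F

Beat 4 of bar 5 is beat (5−1)×6 + 4 = 28 overall.
Running totals: Dbmaj7 ends at 5, C#sus4 ends at 6, Db ends at 8, Abadd9 ends at 11, Fdim ends at 16, Gm ends at 18, D7 ends at 23, F ends at 30.
Beat 28 falls within F.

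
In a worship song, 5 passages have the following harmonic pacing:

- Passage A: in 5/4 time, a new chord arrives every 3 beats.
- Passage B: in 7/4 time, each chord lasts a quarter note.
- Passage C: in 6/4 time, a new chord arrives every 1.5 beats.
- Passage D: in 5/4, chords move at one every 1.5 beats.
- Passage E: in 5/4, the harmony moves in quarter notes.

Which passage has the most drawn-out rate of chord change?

A: 5/3 = 5/3 chords/bar.
B: 7/1 = 7 chords/bar.
C: 6/1.5 = 4 chords/bar.
D: 5/1.5 = 10/3 chords/bar.
E: 5/1 = 5 chords/bar.
Slowest is A at 5/3 chords/bar.

Passage A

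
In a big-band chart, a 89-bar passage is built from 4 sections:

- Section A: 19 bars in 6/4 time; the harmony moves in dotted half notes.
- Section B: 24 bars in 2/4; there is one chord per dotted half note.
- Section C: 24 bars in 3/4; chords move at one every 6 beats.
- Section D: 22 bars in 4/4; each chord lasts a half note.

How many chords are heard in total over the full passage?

110 chords

A: 19 bars × 6 beats = 114 beats; 3 beats/chord → 38 chords.
B: 24 bars × 2 beats = 48 beats; 3 beats/chord → 16 chords.
C: 24 bars × 3 beats = 72 beats; 6 beats/chord → 12 chords.
D: 22 bars × 4 beats = 88 beats; 2 beats/chord → 44 chords.
Total: 38 + 16 + 12 + 44 = 110.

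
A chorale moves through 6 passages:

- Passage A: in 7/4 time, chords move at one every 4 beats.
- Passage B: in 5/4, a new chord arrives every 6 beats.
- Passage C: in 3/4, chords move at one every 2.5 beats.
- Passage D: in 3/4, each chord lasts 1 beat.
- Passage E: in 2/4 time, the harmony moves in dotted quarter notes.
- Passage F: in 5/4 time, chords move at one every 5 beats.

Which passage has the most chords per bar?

Passage D

A: 7/4 = 1.75 chords/bar.
B: 5/6 = 5/6 chords/bar.
C: 3/2.5 = 1.2 chords/bar.
D: 3/1 = 3 chords/bar.
E: 2/1.5 = 4/3 chords/bar.
F: 5/5 = 1 chord/bar.
Fastest is D at 3 chords/bar.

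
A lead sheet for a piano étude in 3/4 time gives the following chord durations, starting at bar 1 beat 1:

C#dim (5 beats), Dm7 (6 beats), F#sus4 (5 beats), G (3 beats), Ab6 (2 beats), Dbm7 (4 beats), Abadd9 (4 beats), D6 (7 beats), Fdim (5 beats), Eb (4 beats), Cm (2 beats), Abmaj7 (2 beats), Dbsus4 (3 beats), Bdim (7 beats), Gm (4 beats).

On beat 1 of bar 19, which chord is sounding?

Bdim

Beat 1 of bar 19 is beat (19−1)×3 + 1 = 55 overall.
Running totals: C#dim ends at 5, Dm7 ends at 11, F#sus4 ends at 16, G ends at 19, Ab6 ends at 21, Dbm7 ends at 25, Abadd9 ends at 29, D6 ends at 36, Fdim ends at 41, Eb ends at 45, Cm ends at 47, Abmaj7 ends at 49, Dbsus4 ends at 52, Bdim ends at 59.
Beat 55 falls within Bdim.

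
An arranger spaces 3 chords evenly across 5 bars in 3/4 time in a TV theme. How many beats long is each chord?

5 beats

5 bars × 3 beats/bar = 15 beats total.
15 beats ÷ 3 chords = 5 beats per chord.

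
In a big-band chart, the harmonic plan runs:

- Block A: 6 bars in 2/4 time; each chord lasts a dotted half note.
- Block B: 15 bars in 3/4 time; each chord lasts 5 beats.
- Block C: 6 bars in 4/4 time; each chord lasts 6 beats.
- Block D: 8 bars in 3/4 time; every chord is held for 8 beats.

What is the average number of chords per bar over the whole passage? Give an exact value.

A: 6 bars of 2 beats is 12 beats; at 3 beats each that's 4 chords.
B: 15 bars of 3 beats is 45 beats; at 5 beats each that's 9 chords.
C: 6 bars of 4 beats is 24 beats; at 6 beats each that's 4 chords.
D: 8 bars of 3 beats is 24 beats; at 8 beats each that's 3 chords.
Overall: 20 chords over 35 bars → 20/35 = 4/7 chords per bar.

4/7 chords per bar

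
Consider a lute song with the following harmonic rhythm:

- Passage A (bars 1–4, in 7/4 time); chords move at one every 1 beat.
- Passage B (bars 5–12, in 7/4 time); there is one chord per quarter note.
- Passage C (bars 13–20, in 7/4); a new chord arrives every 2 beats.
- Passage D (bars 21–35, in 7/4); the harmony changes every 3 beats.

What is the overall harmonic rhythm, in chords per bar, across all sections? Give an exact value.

A: 4 bars of 7 beats is 28 beats; at 1 beat each that's 28 chords.
B: 8 bars of 7 beats is 56 beats; at 1 beat each that's 56 chords.
C: 8 bars of 7 beats is 56 beats; at 2 beats each that's 28 chords.
D: 15 bars of 7 beats is 105 beats; at 3 beats each that's 35 chords.
Overall: 147 chords over 35 bars → 147/35 = 4.2 chords per bar.

4.2 chords per bar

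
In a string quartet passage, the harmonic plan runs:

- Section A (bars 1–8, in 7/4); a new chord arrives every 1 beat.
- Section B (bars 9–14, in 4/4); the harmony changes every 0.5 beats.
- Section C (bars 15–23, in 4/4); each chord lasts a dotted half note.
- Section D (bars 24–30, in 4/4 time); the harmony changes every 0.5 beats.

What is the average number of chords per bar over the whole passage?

86/15 chords per bar

A: 8 × 7 = 56 beats ÷ 1 = 56 chords.
B: 6 × 4 = 24 beats ÷ 0.5 = 48 chords.
C: 9 × 4 = 36 beats ÷ 3 = 12 chords.
D: 7 × 4 = 28 beats ÷ 0.5 = 56 chords.
Overall: 172 chords over 30 bars → 172/30 = 86/15 chords per bar.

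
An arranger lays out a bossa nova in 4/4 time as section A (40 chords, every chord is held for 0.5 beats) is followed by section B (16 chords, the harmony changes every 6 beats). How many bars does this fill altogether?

29 bars

A: 40 × 0.5 = 20 beats = 5 bars.
B: 16 × 6 = 96 beats = 24 bars.
Total: 5 + 24 = 29 bars.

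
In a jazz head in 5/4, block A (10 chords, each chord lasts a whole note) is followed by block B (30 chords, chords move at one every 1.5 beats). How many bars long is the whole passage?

A: 10 × 4 = 40 beats = 8 bars.
B: 30 × 1.5 = 45 beats = 9 bars.
Total: 8 + 9 = 17 bars.

17 bars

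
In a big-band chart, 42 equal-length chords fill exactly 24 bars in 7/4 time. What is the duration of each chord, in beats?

4 beats

24 bars × 7 beats/bar = 168 beats total.
168 beats ÷ 42 chords = 4 beats per chord.
(That is a whole note.)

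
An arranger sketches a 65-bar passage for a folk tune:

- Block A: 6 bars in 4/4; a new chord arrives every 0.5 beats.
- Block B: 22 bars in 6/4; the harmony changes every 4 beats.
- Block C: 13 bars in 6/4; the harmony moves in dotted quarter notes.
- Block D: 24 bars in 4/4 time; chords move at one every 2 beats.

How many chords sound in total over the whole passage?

A: 6·4 = 24 beats, 24/0.5 = 48 chords.
B: 22·6 = 132 beats, 132/4 = 33 chords.
C: 13·6 = 78 beats, 78/1.5 = 52 chords.
D: 24·4 = 96 beats, 96/2 = 48 chords.
Total: 48 + 33 + 52 + 48 = 181.

181 chords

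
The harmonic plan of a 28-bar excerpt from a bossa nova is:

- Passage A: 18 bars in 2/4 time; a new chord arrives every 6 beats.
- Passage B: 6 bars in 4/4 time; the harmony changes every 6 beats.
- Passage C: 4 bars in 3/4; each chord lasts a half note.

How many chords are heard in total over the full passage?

A has 36 beats and chords last 6 each, so 6 chords.
B has 24 beats and chords last 6 each, so 4 chords.
C has 12 beats and chords last 2 each, so 6 chords.
Total: 6 + 4 + 6 = 16.

16 chords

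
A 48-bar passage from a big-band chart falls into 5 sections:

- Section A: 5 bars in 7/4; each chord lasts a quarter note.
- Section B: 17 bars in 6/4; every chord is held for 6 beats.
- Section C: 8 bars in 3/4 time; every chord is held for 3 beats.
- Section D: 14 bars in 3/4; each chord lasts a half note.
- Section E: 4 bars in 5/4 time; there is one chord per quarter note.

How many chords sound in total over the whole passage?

A: 5 bars × 7 beats = 35 beats; 1 beat/chord → 35 chords.
B: 17 bars × 6 beats = 102 beats; 6 beats/chord → 17 chords.
C: 8 bars × 3 beats = 24 beats; 3 beats/chord → 8 chords.
D: 14 bars × 3 beats = 42 beats; 2 beats/chord → 21 chords.
E: 4 bars × 5 beats = 20 beats; 1 beat/chord → 20 chords.
Total: 35 + 17 + 8 + 21 + 20 = 101.

101 chords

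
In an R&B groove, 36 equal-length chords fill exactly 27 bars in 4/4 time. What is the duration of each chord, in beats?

3 beats

27 bars × 4 beats/bar = 108 beats total.
108 beats ÷ 36 chords = 3 beats per chord.
(That is a dotted half note.)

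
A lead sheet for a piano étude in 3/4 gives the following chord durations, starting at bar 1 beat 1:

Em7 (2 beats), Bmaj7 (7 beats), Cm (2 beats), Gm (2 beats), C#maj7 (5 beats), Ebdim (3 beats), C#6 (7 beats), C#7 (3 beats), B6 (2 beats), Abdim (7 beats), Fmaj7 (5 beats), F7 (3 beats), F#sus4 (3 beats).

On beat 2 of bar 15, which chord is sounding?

Fmaj7

Beat 2 of bar 15 is beat (15−1)×3 + 2 = 44 overall.
Running totals: Em7 ends at 2, Bmaj7 ends at 9, Cm ends at 11, Gm ends at 13, C#maj7 ends at 18, Ebdim ends at 21, C#6 ends at 28, C#7 ends at 31, B6 ends at 33, Abdim ends at 40, Fmaj7 ends at 45.
Beat 44 falls within Fmaj7.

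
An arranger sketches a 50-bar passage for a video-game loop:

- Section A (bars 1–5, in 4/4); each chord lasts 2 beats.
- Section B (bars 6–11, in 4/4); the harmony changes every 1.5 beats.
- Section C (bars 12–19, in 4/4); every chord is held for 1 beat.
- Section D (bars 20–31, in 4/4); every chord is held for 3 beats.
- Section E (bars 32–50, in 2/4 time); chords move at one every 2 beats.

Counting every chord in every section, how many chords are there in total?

A: 5 bars × 4 beats = 20 beats; 2 beats/chord → 10 chords.
B: 6 bars × 4 beats = 24 beats; 1.5 beats/chord → 16 chords.
C: 8 bars × 4 beats = 32 beats; 1 beat/chord → 32 chords.
D: 12 bars × 4 beats = 48 beats; 3 beats/chord → 16 chords.
E: 19 bars × 2 beats = 38 beats; 2 beats/chord → 19 chords.
Total: 10 + 16 + 32 + 16 + 19 = 93.

93 chords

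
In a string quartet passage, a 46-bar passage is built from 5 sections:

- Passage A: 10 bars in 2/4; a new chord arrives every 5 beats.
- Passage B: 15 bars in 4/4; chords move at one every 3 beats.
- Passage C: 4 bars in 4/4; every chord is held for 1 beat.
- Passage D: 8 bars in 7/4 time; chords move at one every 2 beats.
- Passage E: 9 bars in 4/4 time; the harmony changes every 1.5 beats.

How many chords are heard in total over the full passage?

92 chords

A: 10·2 = 20 beats, 20/5 = 4 chords.
B: 15·4 = 60 beats, 60/3 = 20 chords.
C: 4·4 = 16 beats, 16/1 = 16 chords.
D: 8·7 = 56 beats, 56/2 = 28 chords.
E: 9·4 = 36 beats, 36/1.5 = 24 chords.
Total: 4 + 20 + 16 + 28 + 24 = 92.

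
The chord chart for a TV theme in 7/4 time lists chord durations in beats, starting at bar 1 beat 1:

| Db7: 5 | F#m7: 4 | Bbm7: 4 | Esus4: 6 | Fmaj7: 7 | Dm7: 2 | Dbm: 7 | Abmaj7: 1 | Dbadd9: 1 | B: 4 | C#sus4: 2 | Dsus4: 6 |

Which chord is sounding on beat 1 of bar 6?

Abmaj7

Beat 1 of bar 6 is beat (6−1)×7 + 1 = 36 overall.
Running totals: Db7 ends at 5, F#m7 ends at 9, Bbm7 ends at 13, Esus4 ends at 19, Fmaj7 ends at 26, Dm7 ends at 28, Dbm ends at 35, Abmaj7 ends at 36.
Beat 36 falls within Abmaj7.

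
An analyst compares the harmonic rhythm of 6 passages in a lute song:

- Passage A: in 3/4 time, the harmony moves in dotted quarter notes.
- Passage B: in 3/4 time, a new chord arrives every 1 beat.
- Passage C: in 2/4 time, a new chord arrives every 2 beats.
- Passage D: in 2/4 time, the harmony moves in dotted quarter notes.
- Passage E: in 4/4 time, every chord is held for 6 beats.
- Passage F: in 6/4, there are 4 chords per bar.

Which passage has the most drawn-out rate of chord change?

Passage E

A: 3 beats/bar ÷ 1.5 beats/chord = 2 chords/bar.
B: 3 beats/bar ÷ 1 beat/chord = 3 chords/bar.
C: 2 beats/bar ÷ 2 beats/chord = 1 chord/bar.
D: 2 beats/bar ÷ 1.5 beats/chord = 4/3 chords/bar.
E: 4 beats/bar ÷ 6 beats/chord = 2/3 chords/bar.
F: 6 beats/bar ÷ 1.5 beats/chord = 4 chords/bar.
Slowest is E at 2/3 chords/bar.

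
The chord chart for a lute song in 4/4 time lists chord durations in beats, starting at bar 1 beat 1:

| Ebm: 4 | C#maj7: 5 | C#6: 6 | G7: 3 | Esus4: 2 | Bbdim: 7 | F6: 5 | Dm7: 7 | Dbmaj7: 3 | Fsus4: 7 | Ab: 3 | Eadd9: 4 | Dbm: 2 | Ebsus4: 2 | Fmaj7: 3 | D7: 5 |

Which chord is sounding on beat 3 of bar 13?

Beat 3 of bar 13 is beat (13−1)×4 + 3 = 51 overall.
Running totals: Ebm ends at 4, C#maj7 ends at 9, C#6 ends at 15, G7 ends at 18, Esus4 ends at 20, Bbdim ends at 27, F6 ends at 32, Dm7 ends at 39, Dbmaj7 ends at 42, Fsus4 ends at 49, Ab ends at 52.
Beat 51 falls within Ab.

Ab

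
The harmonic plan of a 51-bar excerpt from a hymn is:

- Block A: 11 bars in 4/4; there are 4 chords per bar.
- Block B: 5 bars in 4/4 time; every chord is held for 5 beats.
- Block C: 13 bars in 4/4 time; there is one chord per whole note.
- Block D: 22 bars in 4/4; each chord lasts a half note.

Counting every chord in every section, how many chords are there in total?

A has 44 beats and chords last 1 each, so 44 chords.
B has 20 beats and chords last 5 each, so 4 chords.
C has 52 beats and chords last 4 each, so 13 chords.
D has 88 beats and chords last 2 each, so 44 chords.
Total: 44 + 4 + 13 + 44 = 105.

105 chords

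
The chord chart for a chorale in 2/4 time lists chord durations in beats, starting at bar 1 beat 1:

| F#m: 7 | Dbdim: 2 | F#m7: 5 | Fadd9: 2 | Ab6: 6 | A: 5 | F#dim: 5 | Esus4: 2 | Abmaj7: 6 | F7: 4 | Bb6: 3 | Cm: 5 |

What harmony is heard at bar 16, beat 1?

F#dim

Beat 1 of bar 16 is beat (16−1)×2 + 1 = 31 overall.
Running totals: F#m ends at 7, Dbdim ends at 9, F#m7 ends at 14, Fadd9 ends at 16, Ab6 ends at 22, A ends at 27, F#dim ends at 32.
Beat 31 falls within F#dim.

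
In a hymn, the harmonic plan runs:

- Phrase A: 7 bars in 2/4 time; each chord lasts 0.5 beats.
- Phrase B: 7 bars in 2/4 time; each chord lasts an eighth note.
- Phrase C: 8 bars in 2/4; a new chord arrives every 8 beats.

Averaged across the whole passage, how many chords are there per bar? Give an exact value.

A: 7 bars of 2 beats is 14 beats; at 0.5 beats each that's 28 chords.
B: 7 bars of 2 beats is 14 beats; at 0.5 beats each that's 28 chords.
C: 8 bars of 2 beats is 16 beats; at 8 beats each that's 2 chords.
Overall: 58 chords over 22 bars → 58/22 = 29/11 chords per bar.

29/11 chords per bar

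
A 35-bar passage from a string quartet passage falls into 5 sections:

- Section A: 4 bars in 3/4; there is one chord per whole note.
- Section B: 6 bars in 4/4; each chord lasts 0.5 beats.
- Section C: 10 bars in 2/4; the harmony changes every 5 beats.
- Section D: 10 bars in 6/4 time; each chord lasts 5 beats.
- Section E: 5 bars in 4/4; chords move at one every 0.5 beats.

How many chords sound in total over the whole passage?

A: 4·3 = 12 beats, 12/4 = 3 chords.
B: 6·4 = 24 beats, 24/0.5 = 48 chords.
C: 10·2 = 20 beats, 20/5 = 4 chords.
D: 10·6 = 60 beats, 60/5 = 12 chords.
E: 5·4 = 20 beats, 20/0.5 = 40 chords.
Total: 3 + 48 + 4 + 12 + 40 = 107.

107 chords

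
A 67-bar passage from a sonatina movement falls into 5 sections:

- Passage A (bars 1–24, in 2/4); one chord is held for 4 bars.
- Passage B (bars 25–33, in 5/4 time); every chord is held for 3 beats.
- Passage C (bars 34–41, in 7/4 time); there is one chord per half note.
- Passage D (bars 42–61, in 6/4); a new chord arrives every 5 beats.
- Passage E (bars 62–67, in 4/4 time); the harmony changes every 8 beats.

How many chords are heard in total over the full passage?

A: 24 bars × 2 beats = 48 beats; 8 beats/chord → 6 chords.
B: 9 bars × 5 beats = 45 beats; 3 beats/chord → 15 chords.
C: 8 bars × 7 beats = 56 beats; 2 beats/chord → 28 chords.
D: 20 bars × 6 beats = 120 beats; 5 beats/chord → 24 chords.
E: 6 bars × 4 beats = 24 beats; 8 beats/chord → 3 chords.
Total: 6 + 15 + 28 + 24 + 3 = 76.

76 chords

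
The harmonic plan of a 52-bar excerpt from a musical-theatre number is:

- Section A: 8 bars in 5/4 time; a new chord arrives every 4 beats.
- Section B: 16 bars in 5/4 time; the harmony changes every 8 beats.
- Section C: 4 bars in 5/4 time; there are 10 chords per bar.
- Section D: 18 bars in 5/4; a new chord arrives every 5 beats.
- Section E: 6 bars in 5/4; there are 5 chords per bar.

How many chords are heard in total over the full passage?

108 chords

A has 40 beats and chords last 4 each, so 10 chords.
B has 80 beats and chords last 8 each, so 10 chords.
C has 20 beats and chords last 0.5 each, so 40 chords.
D has 90 beats and chords last 5 each, so 18 chords.
E has 30 beats and chords last 1 each, so 30 chords.
Total: 10 + 10 + 40 + 18 + 30 = 108.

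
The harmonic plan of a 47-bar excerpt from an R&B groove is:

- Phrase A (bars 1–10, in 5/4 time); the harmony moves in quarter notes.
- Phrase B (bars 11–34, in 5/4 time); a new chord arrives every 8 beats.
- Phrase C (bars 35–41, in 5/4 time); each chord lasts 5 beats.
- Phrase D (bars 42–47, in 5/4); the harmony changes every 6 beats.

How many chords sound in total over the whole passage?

77 chords

A: 10·5 = 50 beats, 50/1 = 50 chords.
B: 24·5 = 120 beats, 120/8 = 15 chords.
C: 7·5 = 35 beats, 35/5 = 7 chords.
D: 6·5 = 30 beats, 30/6 = 5 chords.
Total: 50 + 15 + 7 + 5 = 77.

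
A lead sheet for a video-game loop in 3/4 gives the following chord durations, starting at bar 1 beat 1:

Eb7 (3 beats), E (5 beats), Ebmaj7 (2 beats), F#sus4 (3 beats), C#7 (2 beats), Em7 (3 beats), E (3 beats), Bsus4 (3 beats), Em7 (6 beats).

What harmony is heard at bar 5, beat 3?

C#7

Beat 3 of bar 5 is beat (5−1)×3 + 3 = 15 overall.
Running totals: Eb7 ends at 3, E ends at 8, Ebmaj7 ends at 10, F#sus4 ends at 13, C#7 ends at 15.
Beat 15 falls within C#7.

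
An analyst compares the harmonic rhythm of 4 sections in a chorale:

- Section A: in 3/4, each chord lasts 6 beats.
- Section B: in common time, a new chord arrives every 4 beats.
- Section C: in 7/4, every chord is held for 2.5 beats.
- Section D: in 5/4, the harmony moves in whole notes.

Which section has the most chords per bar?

Section C

A: 3/6 = 0.5 chords/bar.
B: 4/4 = 1 chord/bar.
C: 7/2.5 = 2.8 chords/bar.
D: 5/4 = 1.25 chords/bar.
Fastest is C at 2.8 chords/bar.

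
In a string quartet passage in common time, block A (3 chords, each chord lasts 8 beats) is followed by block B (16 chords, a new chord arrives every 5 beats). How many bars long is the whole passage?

A: 3 × 8 = 24 beats = 6 bars.
B: 16 × 5 = 80 beats = 20 bars.
Total: 6 + 20 = 26 bars.

26 bars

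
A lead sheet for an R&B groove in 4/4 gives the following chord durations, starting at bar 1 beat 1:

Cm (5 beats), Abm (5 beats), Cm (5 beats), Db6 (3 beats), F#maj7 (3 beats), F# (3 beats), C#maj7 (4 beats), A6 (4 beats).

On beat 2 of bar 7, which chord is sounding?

C#maj7

Beat 2 of bar 7 is beat (7−1)×4 + 2 = 26 overall.
Running totals: Cm ends at 5, Abm ends at 10, Cm ends at 15, Db6 ends at 18, F#maj7 ends at 21, F# ends at 24, C#maj7 ends at 28.
Beat 26 falls within C#maj7.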